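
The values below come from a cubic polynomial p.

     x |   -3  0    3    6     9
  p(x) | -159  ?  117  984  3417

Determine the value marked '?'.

6

On equispaced nodes a degree-3 polynomial has vanishing fourth forward difference, so
  p(-3) - 4·p(0) + 6·p(3) - 4·p(6) + p(9) = 0.
Substituting the known values and solving for p(0):
  -4·p(0) = -24
  p(0) = 6.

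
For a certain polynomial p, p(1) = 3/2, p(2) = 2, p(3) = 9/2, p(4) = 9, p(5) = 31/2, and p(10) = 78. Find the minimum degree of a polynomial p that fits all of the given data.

2

Divided differences on the nodes 1, 2, 3, 4, 5, 10:
  order 0: 3/2  2  9/2  9  31/2  78
  order 1: 1/2  5/2  9/2  13/2  25/2
  order 2: 1  1  1  1
  order 3: 0  0  0
  order 4: 0  0
  order 5: 0
The order-2 divided differences are all 1 (nonzero) and every higher order vanishes, so the data lies on a polynomial of degree exactly 2.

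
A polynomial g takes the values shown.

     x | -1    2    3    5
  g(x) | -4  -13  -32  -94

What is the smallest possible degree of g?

2

Divided differences on the nodes -1, 2, 3, 5:
  order 0: -4  -13  -32  -94
  order 1: -3  -19  -31
  order 2: -4  -4
  order 3: 0
The order-2 divided differences are all -4 (nonzero) and every higher order vanishes, so the data lies on a polynomial of degree exactly 2.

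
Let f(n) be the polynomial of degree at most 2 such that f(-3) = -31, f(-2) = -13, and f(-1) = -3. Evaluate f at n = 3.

Write f(n) = an^2 + bn + c. Substituting each data point gives a linear system:
  9a - 3b + c = -31
  4a - 2b + c = -13
  a - b + c = -3
Solving the system yields a = -4, b = -2, c = -1.
So f(n) = -4n^2 - 2n - 1.
Then f(3) = -43.

-43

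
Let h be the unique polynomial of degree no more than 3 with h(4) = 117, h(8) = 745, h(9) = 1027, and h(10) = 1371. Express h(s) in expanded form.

Write h(s) = as^3 + bs^2 + cs + d. Substituting each data point gives a linear system:
  64a + 16b + 4c + d = 117
  512a + 64b + 8c + d = 745
  729a + 81b + 9c + d = 1027
  1000a + 100b + 10c + d = 1371
Solving the system yields a = 1, b = 4, c = -3, d = 1.
So h(s) = s^3 + 4s^2 - 3s + 1.
Check: h(10) = 1371. ✓

h(s) = s^3 + 4s^2 - 3s + 1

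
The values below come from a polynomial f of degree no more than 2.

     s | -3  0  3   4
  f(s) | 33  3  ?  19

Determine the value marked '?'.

9

The 3 known points determine the degree-2 polynomial uniquely.
Write f(s) = as^2 + bs + c. Substituting each data point gives a linear system:
  9a - 3b + c = 33
  c = 3
  16a + 4b + c = 19
Solving the system yields a = 2, b = -4, c = 3.
So f(s) = 2s² - 4s + 3.
Then f(3) = 9.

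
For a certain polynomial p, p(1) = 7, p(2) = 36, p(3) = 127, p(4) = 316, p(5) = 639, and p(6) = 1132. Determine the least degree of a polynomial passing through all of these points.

Forward differences of the values at u = 1, 2, 3, 4, 5, 6:
  p  : 7  36  127  316  639  1132
  Δ  : 29  91  189  323  493
  Δ^2: 62  98  134  170
  Δ^3: 36  36  36
  Δ^4: 0  0
  Δ^5: 0
The third differences are constant (36) and nonzero, while all higher differences vanish, so the minimal degree is 3.

3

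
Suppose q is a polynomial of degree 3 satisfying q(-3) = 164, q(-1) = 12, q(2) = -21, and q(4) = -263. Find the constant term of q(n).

5

Write q(n) = an^3 + bn^2 + cn + d. Substituting each data point gives a linear system:
  -27a + 9b - 3c + d = 164
  -a + b - c + d = 12
  8a + 4b + 2c + d = -21
  64a + 16b + 4c + d = -263
Solving the system yields a = -5, b = 3, c = 1, d = 5.
So q(n) = -5n^3 + 3n^2 + n + 5.
The constant term is 5.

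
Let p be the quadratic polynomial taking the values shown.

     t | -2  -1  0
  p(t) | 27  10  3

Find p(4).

75

Using the Lagrange interpolation formula with nodes -2, -1, 0:
  L_0(t) = (t + 1)t / 2
  L_1(t) = (t + 2)t / -1
  L_2(t) = (t + 2)(t + 1) / 2
Then p(t) = 27·L_0(t) + 10·L_1(t) + 3·L_2(t).
Expanding and collecting terms gives p(t) = 5t^2 - 2t + 3.
Evaluating at t = 4: p(4) = 75.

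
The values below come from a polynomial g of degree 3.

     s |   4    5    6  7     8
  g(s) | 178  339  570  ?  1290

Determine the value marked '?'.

The 4 known points determine the degree-3 polynomial uniquely.
Write g(s) = as^3 + bs^2 + cs + d. Substituting each data point gives a linear system:
  64a + 16b + 4c + d = 178
  125a + 25b + 5c + d = 339
  216a + 36b + 6c + d = 570
  512a + 64b + 8c + d = 1290
Solving the system yields a = 2, b = 5, c = -6, d = -6.
So g(s) = 2s³ + 5s² - 6s - 6.
Then g(7) = 883.

883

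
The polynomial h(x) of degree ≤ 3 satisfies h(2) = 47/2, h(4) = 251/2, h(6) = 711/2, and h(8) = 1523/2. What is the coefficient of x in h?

-1

Write h(x) = ax^3 + bx^2 + cx + d. Substituting each data point gives a linear system:
  8a + 4b + 2c + d = 47/2
  64a + 16b + 4c + d = 251/2
  216a + 36b + 6c + d = 711/2
  512a + 64b + 8c + d = 1523/2
Solving the system yields a = 1, b = 4, c = -1, d = 3/2.
So h(x) = x^3 + 4x^2 - x + 3/2.
The coefficient of x is -1.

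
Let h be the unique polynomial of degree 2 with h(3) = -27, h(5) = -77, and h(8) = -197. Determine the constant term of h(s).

3

Write h(s) = as^2 + bs + c. Substituting each data point gives a linear system:
  9a + 3b + c = -27
  25a + 5b + c = -77
  64a + 8b + c = -197
Solving the system yields a = -3, b = -1, c = 3.
So h(s) = -3s^2 - s + 3.
The constant term is 3.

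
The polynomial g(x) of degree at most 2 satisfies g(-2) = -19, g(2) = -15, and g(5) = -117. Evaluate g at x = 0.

Using the Lagrange interpolation formula with nodes -2, 2, 5:
  L_0(x) = (x - 2)(x - 5) / 28
  L_1(x) = (x + 2)(x - 5) / -12
  L_2(x) = (x + 2)(x - 2) / 21
Then g(x) = -19·L_0(x) - 15·L_1(x) - 117·L_2(x).
Expanding and collecting terms gives g(x) = -5x^2 + x + 3.
Evaluating at x = 0: g(0) = 3.

3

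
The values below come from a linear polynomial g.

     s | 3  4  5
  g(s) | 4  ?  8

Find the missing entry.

The 2 known points determine the degree-1 polynomial uniquely.
Write g(s) = as + b. Substituting each data point gives a linear system:
  3a + b = 4
  5a + b = 8
Solving the system yields a = 2, b = -2.
So g(s) = 2s - 2.
Then g(4) = 6.

6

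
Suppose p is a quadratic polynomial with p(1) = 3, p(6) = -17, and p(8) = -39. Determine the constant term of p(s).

1

Write p(s) = as^2 + bs + c. Substituting each data point gives a linear system:
  a + b + c = 3
  36a + 6b + c = -17
  64a + 8b + c = -39
Solving the system yields a = -1, b = 3, c = 1.
So p(s) = -s^2 + 3s + 1.
The constant term is 1.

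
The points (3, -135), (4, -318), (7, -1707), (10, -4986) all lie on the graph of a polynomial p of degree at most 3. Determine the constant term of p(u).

Write p(u) = au^3 + bu^2 + cu + d. Substituting each data point gives a linear system:
  27a + 9b + 3c + d = -135
  64a + 16b + 4c + d = -318
  343a + 49b + 7c + d = -1707
  1000a + 100b + 10c + d = -4986
Solving the system yields a = -5, b = 0, c = 2, d = -6.
So p(u) = -5u³ + 2u - 6.
The constant term is -6.

-6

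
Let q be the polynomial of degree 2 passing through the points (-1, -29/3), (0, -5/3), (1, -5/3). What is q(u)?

Using the Lagrange interpolation formula with nodes -1, 0, 1:
  L_0(u) = u(u - 1) / 2
  L_1(u) = (u + 1)(u - 1) / -1
  L_2(u) = (u + 1)u / 2
Then q(u) = -29/3·L_0(u) - 5/3·L_1(u) - 5/3·L_2(u).
Expanding and collecting terms gives q(u) = -4u^2 + 4u - 5/3.
Check: q(1) = -5/3. ✓

q(u) = -4u^2 + 4u - 5/3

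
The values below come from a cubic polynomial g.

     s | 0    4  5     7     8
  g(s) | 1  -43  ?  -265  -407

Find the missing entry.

-89

The 4 known points determine the degree-3 polynomial uniquely.
Write g(s) = as^3 + bs^2 + cs + d. Substituting each data point gives a linear system:
  d = 1
  64a + 16b + 4c + d = -43
  343a + 49b + 7c + d = -265
  512a + 64b + 8c + d = -407
Solving the system yields a = -1, b = 2, c = -3, d = 1.
So g(s) = -s^3 + 2s^2 - 3s + 1.
Then g(5) = -89.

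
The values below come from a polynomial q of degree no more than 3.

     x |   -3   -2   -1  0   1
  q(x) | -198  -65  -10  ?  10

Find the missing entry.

On equispaced nodes a degree-3 polynomial has vanishing fourth forward difference, so
  q(-3) - 4·q(-2) + 6·q(-1) - 4·q(0) + q(1) = 0.
Substituting the known values and solving for q(0):
  -4·q(0) = -12
  q(0) = 3.

3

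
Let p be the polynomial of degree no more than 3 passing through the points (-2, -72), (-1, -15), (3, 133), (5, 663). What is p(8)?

2838

Using the Lagrange interpolation formula with nodes -2, -1, 3, 5:
  L_0(t) = (t + 1)(t - 3)(t - 5) / -35
  L_1(t) = (t + 2)(t - 3)(t - 5) / 24
  L_2(t) = (t + 2)(t + 1)(t - 5) / -40
  L_3(t) = (t + 2)(t + 1)(t - 3) / 84
Then p(t) = -72·L_0(t) - 15·L_1(t) + 133·L_2(t) + 663·L_3(t).
Expanding and collecting terms gives p(t) = 6t³ - 4t² + 3t - 2.
Evaluating at t = 8: p(8) = 2838.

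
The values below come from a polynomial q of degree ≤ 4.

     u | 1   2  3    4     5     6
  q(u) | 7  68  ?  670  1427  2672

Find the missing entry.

On equispaced nodes a degree-4 polynomial has vanishing fifth forward difference, so
  - q(1) + 5·q(2) - 10·q(3) + 10·q(4) - 5·q(5) + q(6) = 0.
Substituting the known values and solving for q(3):
  -10·q(3) = -2570
  q(3) = 257.

257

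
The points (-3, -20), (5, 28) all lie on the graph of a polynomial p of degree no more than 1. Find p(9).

52

Write p(x) = ax + b. Substituting each data point gives a linear system:
  -3a + b = -20
  5a + b = 28
Solving the system yields a = 6, b = -2.
So p(x) = 6x - 2.
Then p(9) = 52.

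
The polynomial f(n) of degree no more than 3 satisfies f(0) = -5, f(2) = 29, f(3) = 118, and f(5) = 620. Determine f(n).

f(n) = 6n^3 - 6n^2 + 5n - 5

Write f(n) = an^3 + bn^2 + cn + d. Substituting each data point gives a linear system:
  d = -5
  8a + 4b + 2c + d = 29
  27a + 9b + 3c + d = 118
  125a + 25b + 5c + d = 620
Solving the system yields a = 6, b = -6, c = 5, d = -5.
So f(n) = 6n³ - 6n² + 5n - 5.
Check: f(3) = 118. ✓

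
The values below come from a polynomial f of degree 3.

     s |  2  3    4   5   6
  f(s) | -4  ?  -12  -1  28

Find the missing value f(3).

On equispaced nodes a degree-3 polynomial has vanishing fourth forward difference, so
  f(2) - 4·f(3) + 6·f(4) - 4·f(5) + f(6) = 0.
Substituting the known values and solving for f(3):
  -4·f(3) = 44
  f(3) = -11.

-11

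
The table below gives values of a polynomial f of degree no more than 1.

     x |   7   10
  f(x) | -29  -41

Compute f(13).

Using the Lagrange interpolation formula with nodes 7, 10:
  L_0(x) = (x - 10) / -3
  L_1(x) = (x - 7) / 3
Then f(x) = -29·L_0(x) - 41·L_1(x).
Expanding and collecting terms gives f(x) = -4x - 1.
Evaluating at x = 13: f(13) = -53.

-53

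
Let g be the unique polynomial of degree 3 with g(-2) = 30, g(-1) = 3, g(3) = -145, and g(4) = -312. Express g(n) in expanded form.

g(n) = -4n^3 - 2n^2 - 5n - 4

Write g(n) = an^3 + bn^2 + cn + d. Substituting each data point gives a linear system:
  -8a + 4b - 2c + d = 30
  -a + b - c + d = 3
  27a + 9b + 3c + d = -145
  64a + 16b + 4c + d = -312
Solving the system yields a = -4, b = -2, c = -5, d = -4.
So g(n) = -4n³ - 2n² - 5n - 4.
Check: g(-1) = 3. ✓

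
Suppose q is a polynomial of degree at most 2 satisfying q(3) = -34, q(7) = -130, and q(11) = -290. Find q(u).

Write q(u) = au^2 + bu + c. Substituting each data point gives a linear system:
  9a + 3b + c = -34
  49a + 7b + c = -130
  121a + 11b + c = -290
Solving the system yields a = -2, b = -4, c = -4.
So q(u) = -2u² - 4u - 4.
Check: q(11) = -290. ✓

q(u) = -2u^2 - 4u - 4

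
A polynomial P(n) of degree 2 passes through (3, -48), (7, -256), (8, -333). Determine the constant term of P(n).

3

Write P(n) = an^2 + bn + c. Substituting each data point gives a linear system:
  9a + 3b + c = -48
  49a + 7b + c = -256
  64a + 8b + c = -333
Solving the system yields a = -5, b = -2, c = 3.
So P(n) = -5n² - 2n + 3.
The constant term is 3.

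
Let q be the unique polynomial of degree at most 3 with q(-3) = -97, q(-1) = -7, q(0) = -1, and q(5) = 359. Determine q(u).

q(u) = 3u^3 - u^2 + 2u - 1

Write q(u) = au^3 + bu^2 + cu + d. Substituting each data point gives a linear system:
  -27a + 9b - 3c + d = -97
  -a + b - c + d = -7
  d = -1
  125a + 25b + 5c + d = 359
Solving the system yields a = 3, b = -1, c = 2, d = -1.
So q(u) = 3u^3 - u^2 + 2u - 1.
Check: q(0) = -1. ✓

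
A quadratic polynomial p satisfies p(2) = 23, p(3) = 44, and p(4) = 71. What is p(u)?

p(u) = 3u^2 + 6u - 1

Write p(u) = au^2 + bu + c. Substituting each data point gives a linear system:
  4a + 2b + c = 23
  9a + 3b + c = 44
  16a + 4b + c = 71
Solving the system yields a = 3, b = 6, c = -1.
So p(u) = 3u² + 6u - 1.
Check: p(2) = 23. ✓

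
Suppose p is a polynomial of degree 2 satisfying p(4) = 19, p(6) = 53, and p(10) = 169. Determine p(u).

Write p(u) = au^2 + bu + c. Substituting each data point gives a linear system:
  16a + 4b + c = 19
  36a + 6b + c = 53
  100a + 10b + c = 169
Solving the system yields a = 2, b = -3, c = -1.
So p(u) = 2u^2 - 3u - 1.
Check: p(6) = 53. ✓

p(u) = 2u^2 - 3u - 1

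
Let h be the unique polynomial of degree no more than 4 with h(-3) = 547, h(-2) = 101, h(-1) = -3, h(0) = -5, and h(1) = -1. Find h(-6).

Using the Lagrange interpolation formula with nodes -3, -2, -1, 0, 1:
  L_0(x) = (x + 2)(x + 1)x(x - 1) / 24
  L_1(x) = (x + 3)(x + 1)x(x - 1) / -6
  L_2(x) = (x + 3)(x + 2)x(x - 1) / 4
  L_3(x) = (x + 3)(x + 2)(x + 1)(x - 1) / -6
  L_4(x) = (x + 3)(x + 2)(x + 1)x / 24
Then h(x) = 547·L_0(x) + 101·L_1(x) - 3·L_2(x) - 5·L_3(x) - 1·L_4(x).
Expanding and collecting terms gives h(x) = 6x^4 - 4x^3 - 3x^2 + 5x - 5.
Evaluating at x = -6: h(-6) = 8497.

8497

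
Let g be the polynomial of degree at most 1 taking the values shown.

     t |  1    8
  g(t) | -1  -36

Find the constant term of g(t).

Write g(t) = at + b. Substituting each data point gives a linear system:
  a + b = -1
  8a + b = -36
Solving the system yields a = -5, b = 4.
So g(t) = -5t + 4.
The constant term is 4.

4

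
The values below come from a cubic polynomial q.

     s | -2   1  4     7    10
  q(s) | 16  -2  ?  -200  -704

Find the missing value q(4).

-20

On equispaced nodes a degree-3 polynomial has vanishing fourth forward difference, so
  q(-2) - 4·q(1) + 6·q(4) - 4·q(7) + q(10) = 0.
Substituting the known values and solving for q(4):
  6·q(4) = -120
  q(4) = -20.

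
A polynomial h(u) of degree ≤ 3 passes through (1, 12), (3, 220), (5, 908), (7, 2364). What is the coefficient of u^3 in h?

6

Write h(u) = au^3 + bu^2 + cu + d. Substituting each data point gives a linear system:
  a + b + c + d = 12
  27a + 9b + 3c + d = 220
  125a + 25b + 5c + d = 908
  343a + 49b + 7c + d = 2364
Solving the system yields a = 6, b = 6, c = 2, d = -2.
So h(u) = 6u^3 + 6u^2 + 2u - 2.
The leading coefficient is 6.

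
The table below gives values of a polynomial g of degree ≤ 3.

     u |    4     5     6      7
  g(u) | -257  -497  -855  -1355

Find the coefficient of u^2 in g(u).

Write g(u) = au^3 + bu^2 + cu + d. Substituting each data point gives a linear system:
  64a + 16b + 4c + d = -257
  125a + 25b + 5c + d = -497
  216a + 36b + 6c + d = -855
  343a + 49b + 7c + d = -1355
Solving the system yields a = -4, b = 1, c = -5, d = 3.
So g(u) = -4u³ + u² - 5u + 3.
The coefficient of u^2 is 1.

1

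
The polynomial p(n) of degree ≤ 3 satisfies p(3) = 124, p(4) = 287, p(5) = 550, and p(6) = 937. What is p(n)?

Write p(n) = an^3 + bn^2 + cn + d. Substituting each data point gives a linear system:
  27a + 9b + 3c + d = 124
  64a + 16b + 4c + d = 287
  125a + 25b + 5c + d = 550
  216a + 36b + 6c + d = 937
Solving the system yields a = 4, b = 2, c = 1, d = -5.
So p(n) = 4n^3 + 2n^2 + n - 5.
Check: p(6) = 937. ✓

p(n) = 4n^3 + 2n^2 + n - 5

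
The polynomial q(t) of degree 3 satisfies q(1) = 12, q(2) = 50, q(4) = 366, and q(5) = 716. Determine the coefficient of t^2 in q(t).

Write q(t) = at^3 + bt^2 + ct + d. Substituting each data point gives a linear system:
  a + b + c + d = 12
  8a + 4b + 2c + d = 50
  64a + 16b + 4c + d = 366
  125a + 25b + 5c + d = 716
Solving the system yields a = 6, b = -2, c = 2, d = 6.
So q(t) = 6t^3 - 2t^2 + 2t + 6.
The coefficient of t^2 is -2.

-2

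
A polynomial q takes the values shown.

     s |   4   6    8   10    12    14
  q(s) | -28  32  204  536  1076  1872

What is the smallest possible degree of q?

3

Forward differences of the values at s = 4, 6, 8, 10, 12, 14:
  q  : -28  32  204  536  1076  1872
  Δ  : 60  172  332  540  796
  Δ^2: 112  160  208  256
  Δ^3: 48  48  48
  Δ^4: 0  0
  Δ^5: 0
The third differences are constant (48) and nonzero, while all higher differences vanish, so the minimal degree is 3.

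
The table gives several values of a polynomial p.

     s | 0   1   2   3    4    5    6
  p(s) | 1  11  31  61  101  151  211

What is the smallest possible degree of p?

2

Forward differences of the values at s = 0, 1, 2, 3, 4, 5, 6:
  p  : 1  11  31  61  101  151  211
  Δ  : 10  20  30  40  50  60
  Δ^2: 10  10  10  10  10
  Δ^3: 0  0  0  0
  Δ^4: 0  0  0
  Δ^5: 0  0
  Δ^6: 0
The second differences are constant (10) and nonzero, while all higher differences vanish, so the minimal degree is 2.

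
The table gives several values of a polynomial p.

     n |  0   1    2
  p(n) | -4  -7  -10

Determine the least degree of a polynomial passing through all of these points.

Forward differences of the values at n = 0, 1, 2:
  p  : -4  -7  -10
  Δ  : -3  -3
  Δ^2: 0
The first differences are constant (-3) and nonzero, while all higher differences vanish, so the minimal degree is 1.

1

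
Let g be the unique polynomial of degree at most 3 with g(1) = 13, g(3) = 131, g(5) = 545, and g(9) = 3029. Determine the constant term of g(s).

5

Write g(s) = as^3 + bs^2 + cs + d. Substituting each data point gives a linear system:
  a + b + c + d = 13
  27a + 9b + 3c + d = 131
  125a + 25b + 5c + d = 545
  729a + 81b + 9c + d = 3029
Solving the system yields a = 4, b = 1, c = 3, d = 5.
So g(s) = 4s³ + s² + 3s + 5.
The constant term is 5.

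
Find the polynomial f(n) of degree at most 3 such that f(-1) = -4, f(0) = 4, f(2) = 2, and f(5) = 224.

f(n) = 3n^3 - 6n^2 - n + 4

Using the Lagrange interpolation formula with nodes -1, 0, 2, 5:
  L_0(n) = n(n - 2)(n - 5) / -18
  L_1(n) = (n + 1)(n - 2)(n - 5) / 10
  L_2(n) = (n + 1)n(n - 5) / -18
  L_3(n) = (n + 1)n(n - 2) / 90
Then f(n) = -4·L_0(n) + 4·L_1(n) + 2·L_2(n) + 224·L_3(n).
Expanding and collecting terms gives f(n) = 3n³ - 6n² - n + 4.
Check: f(2) = 2. ✓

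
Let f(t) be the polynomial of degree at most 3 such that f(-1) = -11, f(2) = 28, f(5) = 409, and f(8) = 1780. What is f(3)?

85

Write f(t) = at^3 + bt^2 + ct + d. Substituting each data point gives a linear system:
  -a + b - c + d = -11
  8a + 4b + 2c + d = 28
  125a + 25b + 5c + d = 409
  512a + 64b + 8c + d = 1780
Solving the system yields a = 4, b = -5, c = 6, d = 4.
So f(t) = 4t³ - 5t² + 6t + 4.
Then f(3) = 85.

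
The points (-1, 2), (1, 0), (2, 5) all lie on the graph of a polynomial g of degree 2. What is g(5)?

Write g(s) = as^2 + bs + c. Substituting each data point gives a linear system:
  a - b + c = 2
  a + b + c = 0
  4a + 2b + c = 5
Solving the system yields a = 2, b = -1, c = -1.
So g(s) = 2s^2 - s - 1.
Then g(5) = 44.

44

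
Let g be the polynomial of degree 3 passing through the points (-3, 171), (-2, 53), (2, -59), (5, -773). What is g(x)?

Using the Lagrange interpolation formula with nodes -3, -2, 2, 5:
  L_0(x) = (x + 2)(x - 2)(x - 5) / -40
  L_1(x) = (x + 3)(x - 2)(x - 5) / 28
  L_2(x) = (x + 3)(x + 2)(x - 5) / -60
  L_3(x) = (x + 3)(x + 2)(x - 2) / 168
Then g(x) = 171·L_0(x) + 53·L_1(x) - 59·L_2(x) - 773·L_3(x).
Expanding and collecting terms gives g(x) = -6x^3 - 4x - 3.
Check: g(-2) = 53. ✓

g(x) = -6x^3 - 4x - 3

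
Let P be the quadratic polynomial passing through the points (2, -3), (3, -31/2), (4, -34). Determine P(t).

Write P(t) = at^2 + bt + c. Substituting each data point gives a linear system:
  4a + 2b + c = -3
  9a + 3b + c = -31/2
  16a + 4b + c = -34
Solving the system yields a = -3, b = 5/2, c = 4.
So P(t) = -3t² + (5/2)t + 4.
Check: P(3) = -31/2. ✓

P(t) = -3t^2 + (5/2)t + 4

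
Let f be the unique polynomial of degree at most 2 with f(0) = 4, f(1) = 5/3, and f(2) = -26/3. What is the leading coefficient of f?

Write f(x) = ax^2 + bx + c. Substituting each data point gives a linear system:
  c = 4
  a + b + c = 5/3
  4a + 2b + c = -26/3
Solving the system yields a = -4, b = 5/3, c = 4.
So f(x) = -4x^2 + (5/3)x + 4.
The leading coefficient is -4.

-4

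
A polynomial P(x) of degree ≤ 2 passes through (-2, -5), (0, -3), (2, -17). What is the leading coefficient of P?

Write P(x) = ax^2 + bx + c. Substituting each data point gives a linear system:
  4a - 2b + c = -5
  c = -3
  4a + 2b + c = -17
Solving the system yields a = -2, b = -3, c = -3.
So P(x) = -2x^2 - 3x - 3.
The leading coefficient is -2.

-2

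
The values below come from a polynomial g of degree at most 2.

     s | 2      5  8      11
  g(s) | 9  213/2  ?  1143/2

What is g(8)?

294

On equispaced nodes a degree-2 polynomial has vanishing third forward difference, so
  - g(2) + 3·g(5) - 3·g(8) + g(11) = 0.
Substituting the known values and solving for g(8):
  -3·g(8) = -882
  g(8) = 294.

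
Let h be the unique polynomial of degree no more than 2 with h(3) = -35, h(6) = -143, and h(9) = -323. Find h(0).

1

Forward differences of the values at x = 3, 6, 9:
  h  : -35  -143  -323
  Δ  : -108  -180
  Δ^2: -72
The second differences are constant, confirming degree 2.
Interpolating (Newton forward form) and evaluating at x = 0 gives h(0) = 1.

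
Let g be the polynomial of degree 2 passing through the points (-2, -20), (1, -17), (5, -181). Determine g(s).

Write g(s) = as^2 + bs + c. Substituting each data point gives a linear system:
  4a - 2b + c = -20
  a + b + c = -17
  25a + 5b + c = -181
Solving the system yields a = -6, b = -5, c = -6.
So g(s) = -6s^2 - 5s - 6.
Check: g(1) = -17. ✓

g(s) = -6s^2 - 5s - 6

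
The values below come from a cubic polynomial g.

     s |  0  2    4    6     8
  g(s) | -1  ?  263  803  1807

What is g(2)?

43

On equispaced nodes a degree-3 polynomial has vanishing fourth forward difference, so
  g(0) - 4·g(2) + 6·g(4) - 4·g(6) + g(8) = 0.
Substituting the known values and solving for g(2):
  -4·g(2) = -172
  g(2) = 43.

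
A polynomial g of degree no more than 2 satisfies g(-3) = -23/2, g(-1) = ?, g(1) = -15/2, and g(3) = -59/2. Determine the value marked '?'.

The 3 known points determine the degree-2 polynomial uniquely.
Write g(x) = ax^2 + bx + c. Substituting each data point gives a linear system:
  9a - 3b + c = -23/2
  a + b + c = -15/2
  9a + 3b + c = -59/2
Solving the system yields a = -2, b = -3, c = -5/2.
So g(x) = -2x² - 3x - 5/2.
Then g(-1) = -3/2.

-3/2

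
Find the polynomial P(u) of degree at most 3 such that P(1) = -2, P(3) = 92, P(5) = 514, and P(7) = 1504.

Using the Lagrange interpolation formula with nodes 1, 3, 5, 7:
  L_0(u) = (u - 3)(u - 5)(u - 7) / -48
  L_1(u) = (u - 1)(u - 5)(u - 7) / 16
  L_2(u) = (u - 1)(u - 3)(u - 7) / -16
  L_3(u) = (u - 1)(u - 3)(u - 5) / 48
Then P(u) = -2·L_0(u) + 92·L_1(u) + 514·L_2(u) + 1504·L_3(u).
Expanding and collecting terms gives P(u) = 5u^3 - 4u^2 - 2u - 1.
Check: P(5) = 514. ✓

P(u) = 5u^3 - 4u^2 - 2u - 1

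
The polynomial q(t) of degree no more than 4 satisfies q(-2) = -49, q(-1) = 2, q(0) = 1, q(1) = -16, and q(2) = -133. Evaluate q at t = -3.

Write q(t) = at^4 + bt^3 + ct^2 + dt + e. Substituting each data point gives a linear system:
  16a - 8b + 4c - 2d + e = -49
  a - b + c - d + e = 2
  e = 1
  a + b + c + d + e = -16
  16a + 8b + 4c + 2d + e = -133
Solving the system yields a = -5, b = -4, c = -3, d = -5, e = 1.
So q(t) = -5t^4 - 4t^3 - 3t^2 - 5t + 1.
Then q(-3) = -308.

-308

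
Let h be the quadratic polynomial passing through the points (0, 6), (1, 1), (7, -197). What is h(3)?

Write h(n) = an^2 + bn + c. Substituting each data point gives a linear system:
  c = 6
  a + b + c = 1
  49a + 7b + c = -197
Solving the system yields a = -4, b = -1, c = 6.
So h(n) = -4n² - n + 6.
Then h(3) = -33.

-33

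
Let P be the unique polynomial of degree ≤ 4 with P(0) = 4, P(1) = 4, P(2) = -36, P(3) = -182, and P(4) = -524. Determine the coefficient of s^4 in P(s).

Write P(s) = as^4 + bs^3 + cs^2 + ds + e. Substituting each data point gives a linear system:
  e = 4
  a + b + c + d + e = 4
  16a + 8b + 4c + 2d + e = -36
  81a + 27b + 9c + 3d + e = -182
  256a + 64b + 16c + 4d + e = -524
Solving the system yields a = -1, b = -5, c = 2, d = 4, e = 4.
So P(s) = -s^4 - 5s^3 + 2s^2 + 4s + 4.
The leading coefficient is -1.

-1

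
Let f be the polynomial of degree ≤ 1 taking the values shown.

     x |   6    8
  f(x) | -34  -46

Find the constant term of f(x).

2

Write f(x) = ax + b. Substituting each data point gives a linear system:
  6a + b = -34
  8a + b = -46
Solving the system yields a = -6, b = 2.
So f(x) = -6x + 2.
The constant term is 2.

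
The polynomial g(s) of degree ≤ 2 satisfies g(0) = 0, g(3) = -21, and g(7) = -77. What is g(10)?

-140

Write g(s) = as^2 + bs + c. Substituting each data point gives a linear system:
  c = 0
  9a + 3b + c = -21
  49a + 7b + c = -77
Solving the system yields a = -1, b = -4, c = 0.
So g(s) = -s² - 4s.
Then g(10) = -140.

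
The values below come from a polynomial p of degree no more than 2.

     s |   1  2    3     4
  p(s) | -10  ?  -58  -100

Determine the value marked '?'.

The 3 known points determine the degree-2 polynomial uniquely.
Write p(s) = as^2 + bs + c. Substituting each data point gives a linear system:
  a + b + c = -10
  9a + 3b + c = -58
  16a + 4b + c = -100
Solving the system yields a = -6, b = 0, c = -4.
So p(s) = -6s^2 - 4.
Then p(2) = -28.

-28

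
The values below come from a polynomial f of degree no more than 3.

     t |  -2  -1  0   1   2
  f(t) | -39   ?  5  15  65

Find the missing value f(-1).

The 4 known points determine the degree-3 polynomial uniquely.
Write f(t) = at^3 + bt^2 + ct + d. Substituting each data point gives a linear system:
  -8a + 4b - 2c + d = -39
  d = 5
  a + b + c + d = 15
  8a + 4b + 2c + d = 65
Solving the system yields a = 6, b = 2, c = 2, d = 5.
So f(t) = 6t^3 + 2t^2 + 2t + 5.
Then f(-1) = -1.

-1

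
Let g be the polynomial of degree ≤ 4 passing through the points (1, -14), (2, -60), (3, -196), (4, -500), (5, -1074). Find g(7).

Using the Lagrange interpolation formula with nodes 1, 2, 3, 4, 5:
  L_0(u) = (u - 2)(u - 3)(u - 4)(u - 5) / 24
  L_1(u) = (u - 1)(u - 3)(u - 4)(u - 5) / -6
  L_2(u) = (u - 1)(u - 2)(u - 4)(u - 5) / 4
  L_3(u) = (u - 1)(u - 2)(u - 3)(u - 5) / -6
  L_4(u) = (u - 1)(u - 2)(u - 3)(u - 4) / 24
Then g(u) = -14·L_0(u) - 60·L_1(u) - 196·L_2(u) - 500·L_3(u) - 1074·L_4(u).
Expanding and collecting terms gives g(u) = -u⁴ - 3u³ - 2u² - 4u - 4.
Evaluating at u = 7: g(7) = -3560.

-3560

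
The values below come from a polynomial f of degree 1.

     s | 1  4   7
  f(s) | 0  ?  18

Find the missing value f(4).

9

The 2 known points determine the degree-1 polynomial uniquely.
Write f(s) = as + b. Substituting each data point gives a linear system:
  a + b = 0
  7a + b = 18
Solving the system yields a = 3, b = -3.
So f(s) = 3s - 3.
Then f(4) = 9.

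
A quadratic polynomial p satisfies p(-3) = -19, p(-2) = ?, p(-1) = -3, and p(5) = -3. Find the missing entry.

The 3 known points determine the degree-2 polynomial uniquely.
Write p(u) = au^2 + bu + c. Substituting each data point gives a linear system:
  9a - 3b + c = -19
  a - b + c = -3
  25a + 5b + c = -3
Solving the system yields a = -1, b = 4, c = 2.
So p(u) = -u^2 + 4u + 2.
Then p(-2) = -10.

-10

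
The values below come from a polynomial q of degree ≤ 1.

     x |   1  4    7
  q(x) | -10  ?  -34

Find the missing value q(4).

-22

On equispaced nodes a degree-1 polynomial has vanishing second forward difference, so
  q(1) - 2·q(4) + q(7) = 0.
Substituting the known values and solving for q(4):
  -2·q(4) = 44
  q(4) = -22.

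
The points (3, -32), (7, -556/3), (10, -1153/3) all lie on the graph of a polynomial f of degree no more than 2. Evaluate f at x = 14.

Write f(x) = ax^2 + bx + c. Substituting each data point gives a linear system:
  9a + 3b + c = -32
  49a + 7b + c = -556/3
  100a + 10b + c = -1153/3
Solving the system yields a = -4, b = 5/3, c = -1.
So f(x) = -4x² + (5/3)x - 1.
Then f(14) = -2285/3.

-2285/3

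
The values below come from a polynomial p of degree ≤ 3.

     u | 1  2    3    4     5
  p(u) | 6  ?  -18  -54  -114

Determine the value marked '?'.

0

The 4 known points determine the degree-3 polynomial uniquely.
Write p(u) = au^3 + bu^2 + cu + d. Substituting each data point gives a linear system:
  a + b + c + d = 6
  27a + 9b + 3c + d = -18
  64a + 16b + 4c + d = -54
  125a + 25b + 5c + d = -114
Solving the system yields a = -1, b = 0, c = 1, d = 6.
So p(u) = -u³ + u + 6.
Then p(2) = 0.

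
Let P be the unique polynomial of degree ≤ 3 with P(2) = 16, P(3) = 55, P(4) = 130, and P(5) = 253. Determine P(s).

P(s) = 2s^3 + s - 2

Write P(s) = as^3 + bs^2 + cs + d. Substituting each data point gives a linear system:
  8a + 4b + 2c + d = 16
  27a + 9b + 3c + d = 55
  64a + 16b + 4c + d = 130
  125a + 25b + 5c + d = 253
Solving the system yields a = 2, b = 0, c = 1, d = -2.
So P(s) = 2s^3 + s - 2.
Check: P(2) = 16. ✓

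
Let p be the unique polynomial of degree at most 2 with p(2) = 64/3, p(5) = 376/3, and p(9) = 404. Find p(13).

2528/3

Using the Lagrange interpolation formula with nodes 2, 5, 9:
  L_0(u) = (u - 5)(u - 9) / 21
  L_1(u) = (u - 2)(u - 9) / -12
  L_2(u) = (u - 2)(u - 5) / 28
Then p(u) = 64/3·L_0(u) + 376/3·L_1(u) + 404·L_2(u).
Expanding and collecting terms gives p(u) = 5u^2 - (1/3)u + 2.
Evaluating at u = 13: p(13) = 2528/3.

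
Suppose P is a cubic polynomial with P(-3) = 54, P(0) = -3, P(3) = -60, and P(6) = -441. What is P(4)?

Using the Lagrange interpolation formula with nodes -3, 0, 3, 6:
  L_0(n) = n(n - 3)(n - 6) / -162
  L_1(n) = (n + 3)(n - 3)(n - 6) / 54
  L_2(n) = (n + 3)n(n - 6) / -54
  L_3(n) = (n + 3)n(n - 3) / 162
Then P(n) = 54·L_0(n) - 3·L_1(n) - 60·L_2(n) - 441·L_3(n).
Expanding and collecting terms gives P(n) = -2n³ - n - 3.
Evaluating at n = 4: P(4) = -135.

-135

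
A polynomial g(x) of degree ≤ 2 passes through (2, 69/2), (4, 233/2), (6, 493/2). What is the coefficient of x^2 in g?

Write g(x) = ax^2 + bx + c. Substituting each data point gives a linear system:
  4a + 2b + c = 69/2
  16a + 4b + c = 233/2
  36a + 6b + c = 493/2
Solving the system yields a = 6, b = 5, c = 1/2.
So g(x) = 6x^2 + 5x + 1/2.
The leading coefficient is 6.

6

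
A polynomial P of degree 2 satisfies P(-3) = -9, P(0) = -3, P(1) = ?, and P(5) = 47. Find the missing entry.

The 3 known points determine the degree-2 polynomial uniquely.
Write P(s) = as^2 + bs + c. Substituting each data point gives a linear system:
  9a - 3b + c = -9
  c = -3
  25a + 5b + c = 47
Solving the system yields a = 1, b = 5, c = -3.
So P(s) = s^2 + 5s - 3.
Then P(1) = 3.

3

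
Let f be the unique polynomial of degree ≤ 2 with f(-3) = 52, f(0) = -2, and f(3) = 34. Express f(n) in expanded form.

Using the Lagrange interpolation formula with nodes -3, 0, 3:
  L_0(n) = n(n - 3) / 18
  L_1(n) = (n + 3)(n - 3) / -9
  L_2(n) = (n + 3)n / 18
Then f(n) = 52·L_0(n) - 2·L_1(n) + 34·L_2(n).
Expanding and collecting terms gives f(n) = 5n^2 - 3n - 2.
Check: f(0) = -2. ✓

f(n) = 5n^2 - 3n - 2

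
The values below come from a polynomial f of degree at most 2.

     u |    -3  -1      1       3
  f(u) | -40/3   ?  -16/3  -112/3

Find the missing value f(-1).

8/3

The 3 known points determine the degree-2 polynomial uniquely.
Write f(u) = au^2 + bu + c. Substituting each data point gives a linear system:
  9a - 3b + c = -40/3
  a + b + c = -16/3
  9a + 3b + c = -112/3
Solving the system yields a = -3, b = -4, c = 5/3.
So f(u) = -3u^2 - 4u + 5/3.
Then f(-1) = 8/3.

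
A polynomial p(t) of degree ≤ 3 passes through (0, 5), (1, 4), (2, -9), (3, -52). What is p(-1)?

Write p(t) = at^3 + bt^2 + ct + d. Substituting each data point gives a linear system:
  d = 5
  a + b + c + d = 4
  8a + 4b + 2c + d = -9
  27a + 9b + 3c + d = -52
Solving the system yields a = -3, b = 3, c = -1, d = 5.
So p(t) = -3t³ + 3t² - t + 5.
Then p(-1) = 12.

12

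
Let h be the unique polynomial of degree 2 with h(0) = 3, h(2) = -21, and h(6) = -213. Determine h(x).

Write h(x) = ax^2 + bx + c. Substituting each data point gives a linear system:
  c = 3
  4a + 2b + c = -21
  36a + 6b + c = -213
Solving the system yields a = -6, b = 0, c = 3.
So h(x) = -6x² + 3.
Check: h(0) = 3. ✓

h(x) = -6x^2 + 3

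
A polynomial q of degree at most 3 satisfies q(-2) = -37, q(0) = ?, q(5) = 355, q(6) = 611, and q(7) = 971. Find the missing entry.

The 4 known points determine the degree-3 polynomial uniquely.
Write q(x) = ax^3 + bx^2 + cx + d. Substituting each data point gives a linear system:
  -8a + 4b - 2c + d = -37
  125a + 25b + 5c + d = 355
  216a + 36b + 6c + d = 611
  343a + 49b + 7c + d = 971
Solving the system yields a = 3, b = -2, c = 5, d = 5.
So q(x) = 3x³ - 2x² + 5x + 5.
Then q(0) = 5.

5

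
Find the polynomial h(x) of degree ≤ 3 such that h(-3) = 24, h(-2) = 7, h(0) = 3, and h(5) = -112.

Write h(x) = ax^3 + bx^2 + cx + d. Substituting each data point gives a linear system:
  -27a + 9b - 3c + d = 24
  -8a + 4b - 2c + d = 7
  d = 3
  125a + 25b + 5c + d = -112
Solving the system yields a = -1, b = 0, c = 2, d = 3.
So h(x) = -x^3 + 2x + 3.
Check: h(-3) = 24. ✓

h(x) = -x^3 + 2x + 3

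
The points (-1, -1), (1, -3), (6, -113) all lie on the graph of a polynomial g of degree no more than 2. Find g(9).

-251

Using the Lagrange interpolation formula with nodes -1, 1, 6:
  L_0(n) = (n - 1)(n - 6) / 14
  L_1(n) = (n + 1)(n - 6) / -10
  L_2(n) = (n + 1)(n - 1) / 35
Then g(n) = -1·L_0(n) - 3·L_1(n) - 113·L_2(n).
Expanding and collecting terms gives g(n) = -3n^2 - n + 1.
Evaluating at n = 9: g(9) = -251.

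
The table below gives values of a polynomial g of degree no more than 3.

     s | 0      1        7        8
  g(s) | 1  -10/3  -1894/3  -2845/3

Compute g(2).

Using the Lagrange interpolation formula with nodes 0, 1, 7, 8:
  L_0(s) = (s - 1)(s - 7)(s - 8) / -56
  L_1(s) = s(s - 7)(s - 8) / 42
  L_2(s) = s(s - 1)(s - 8) / -42
  L_3(s) = s(s - 1)(s - 7) / 56
Then g(s) = 1·L_0(s) - 10/3·L_1(s) - 1894/3·L_2(s) - 2845/3·L_3(s).
Expanding and collecting terms gives g(s) = -2s^3 + (5/3)s^2 - 4s + 1.
Evaluating at s = 2: g(2) = -49/3.

-49/3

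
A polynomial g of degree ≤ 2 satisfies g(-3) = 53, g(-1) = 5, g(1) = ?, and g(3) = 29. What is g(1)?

-3

The 3 known points determine the degree-2 polynomial uniquely.
Write g(n) = an^2 + bn + c. Substituting each data point gives a linear system:
  9a - 3b + c = 53
  a - b + c = 5
  9a + 3b + c = 29
Solving the system yields a = 5, b = -4, c = -4.
So g(n) = 5n^2 - 4n - 4.
Then g(1) = -3.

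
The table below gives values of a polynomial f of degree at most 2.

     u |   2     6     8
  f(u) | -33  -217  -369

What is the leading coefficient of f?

Write f(u) = au^2 + bu + c. Substituting each data point gives a linear system:
  4a + 2b + c = -33
  36a + 6b + c = -217
  64a + 8b + c = -369
Solving the system yields a = -5, b = -6, c = -1.
So f(u) = -5u^2 - 6u - 1.
The leading coefficient is -5.

-5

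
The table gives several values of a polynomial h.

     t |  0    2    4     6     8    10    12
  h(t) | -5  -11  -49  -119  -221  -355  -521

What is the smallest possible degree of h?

Forward differences of the values at t = 0, 2, 4, 6, 8, 10, 12:
  h  : -5  -11  -49  -119  -221  -355  -521
  Δ  : -6  -38  -70  -102  -134  -166
  Δ^2: -32  -32  -32  -32  -32
  Δ^3: 0  0  0  0
  Δ^4: 0  0  0
  Δ^5: 0  0
  Δ^6: 0
The second differences are constant (-32) and nonzero, while all higher differences vanish, so the minimal degree is 2.

2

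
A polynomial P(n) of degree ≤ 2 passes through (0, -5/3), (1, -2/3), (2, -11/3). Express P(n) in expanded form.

Write P(n) = an^2 + bn + c. Substituting each data point gives a linear system:
  c = -5/3
  a + b + c = -2/3
  4a + 2b + c = -11/3
Solving the system yields a = -2, b = 3, c = -5/3.
So P(n) = -2n^2 + 3n - 5/3.
Check: P(2) = -11/3. ✓

P(n) = -2n^2 + 3n - 5/3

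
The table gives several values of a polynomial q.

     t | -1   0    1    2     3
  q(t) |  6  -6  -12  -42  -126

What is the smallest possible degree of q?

Forward differences of the values at t = -1, 0, 1, 2, 3:
  q  : 6  -6  -12  -42  -126
  Δ  : -12  -6  -30  -84
  Δ^2: 6  -24  -54
  Δ^3: -30  -30
  Δ^4: 0
The third differences are constant (-30) and nonzero, while all higher differences vanish, so the minimal degree is 3.

3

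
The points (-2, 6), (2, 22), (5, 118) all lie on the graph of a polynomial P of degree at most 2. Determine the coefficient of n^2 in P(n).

4

Write P(n) = an^2 + bn + c. Substituting each data point gives a linear system:
  4a - 2b + c = 6
  4a + 2b + c = 22
  25a + 5b + c = 118
Solving the system yields a = 4, b = 4, c = -2.
So P(n) = 4n² + 4n - 2.
The leading coefficient is 4.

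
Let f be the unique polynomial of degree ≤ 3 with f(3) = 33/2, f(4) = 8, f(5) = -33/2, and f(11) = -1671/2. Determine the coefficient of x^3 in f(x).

-1

Write f(x) = ax^3 + bx^2 + cx + d. Substituting each data point gives a linear system:
  27a + 9b + 3c + d = 33/2
  64a + 16b + 4c + d = 8
  125a + 25b + 5c + d = -33/2
  1331a + 121b + 11c + d = -1671/2
Solving the system yields a = -1, b = 4, c = 1/2, d = 6.
So f(x) = -x³ + 4x² + (1/2)x + 6.
The leading coefficient is -1.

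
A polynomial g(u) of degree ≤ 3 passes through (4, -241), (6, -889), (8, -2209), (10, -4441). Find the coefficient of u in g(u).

-4

Write g(u) = au^3 + bu^2 + cu + d. Substituting each data point gives a linear system:
  64a + 16b + 4c + d = -241
  216a + 36b + 6c + d = -889
  512a + 64b + 8c + d = -2209
  1000a + 100b + 10c + d = -4441
Solving the system yields a = -5, b = 6, c = -4, d = -1.
So g(u) = -5u³ + 6u² - 4u - 1.
The coefficient of u is -4.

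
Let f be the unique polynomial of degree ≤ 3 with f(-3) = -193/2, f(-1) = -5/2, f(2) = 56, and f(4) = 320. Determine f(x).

Write f(x) = ax^3 + bx^2 + cx + d. Substituting each data point gives a linear system:
  -27a + 9b - 3c + d = -193/2
  -a + b - c + d = -5/2
  8a + 4b + 2c + d = 56
  64a + 16b + 4c + d = 320
Solving the system yields a = 4, b = 5/2, c = 5, d = 4.
So f(x) = 4x^3 + (5/2)x^2 + 5x + 4.
Check: f(-3) = -193/2. ✓

f(x) = 4x^3 + (5/2)x^2 + 5x + 4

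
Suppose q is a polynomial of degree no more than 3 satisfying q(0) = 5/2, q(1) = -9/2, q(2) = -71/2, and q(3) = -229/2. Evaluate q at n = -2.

81/2

Using the Lagrange interpolation formula with nodes 0, 1, 2, 3:
  L_0(n) = (n - 1)(n - 2)(n - 3) / -6
  L_1(n) = n(n - 2)(n - 3) / 2
  L_2(n) = n(n - 1)(n - 3) / -2
  L_3(n) = n(n - 1)(n - 2) / 6
Then q(n) = 5/2·L_0(n) - 9/2·L_1(n) - 71/2·L_2(n) - 229/2·L_3(n).
Expanding and collecting terms gives q(n) = -4n^3 - 3n + 5/2.
Evaluating at n = -2: q(-2) = 81/2.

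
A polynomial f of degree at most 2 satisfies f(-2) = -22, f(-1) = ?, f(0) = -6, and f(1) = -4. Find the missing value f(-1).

On equispaced nodes a degree-2 polynomial has vanishing third forward difference, so
  - f(-2) + 3·f(-1) - 3·f(0) + f(1) = 0.
Substituting the known values and solving for f(-1):
  3·f(-1) = -36
  f(-1) = -12.

-12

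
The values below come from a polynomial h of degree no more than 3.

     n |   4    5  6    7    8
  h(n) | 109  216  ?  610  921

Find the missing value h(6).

379

On equispaced nodes a degree-3 polynomial has vanishing fourth forward difference, so
  h(4) - 4·h(5) + 6·h(6) - 4·h(7) + h(8) = 0.
Substituting the known values and solving for h(6):
  6·h(6) = 2274
  h(6) = 379.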